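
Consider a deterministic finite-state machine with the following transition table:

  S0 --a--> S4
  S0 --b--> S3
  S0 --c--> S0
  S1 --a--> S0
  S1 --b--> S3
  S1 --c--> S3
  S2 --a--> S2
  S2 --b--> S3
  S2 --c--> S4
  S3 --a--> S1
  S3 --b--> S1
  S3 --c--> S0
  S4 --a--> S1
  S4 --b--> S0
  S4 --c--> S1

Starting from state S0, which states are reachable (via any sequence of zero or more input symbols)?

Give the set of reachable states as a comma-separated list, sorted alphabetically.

BFS from S0:
  visit S0: S0--a-->S4 (new), S0--b-->S3 (new), S0--c-->S0 (seen)
  visit S4: S4--a-->S1 (new), S4--b-->S0 (seen), S4--c-->S1 (seen)
  visit S3: S3--a-->S1 (seen), S3--b-->S1 (seen), S3--c-->S0 (seen)
  visit S1: S1--a-->S0 (seen), S1--b-->S3 (seen), S1--c-->S3 (seen)

Answer: S0, S1, S3, S4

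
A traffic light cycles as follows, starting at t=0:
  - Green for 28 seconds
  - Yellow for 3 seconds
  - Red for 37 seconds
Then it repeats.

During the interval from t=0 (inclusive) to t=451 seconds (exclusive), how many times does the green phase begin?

Cycle = 28+3+37 = 68s
green phase starts at t = k*68 + 0 for k=0,1,2,...
Need k*68+0 < 451 → k < 6.632
k ∈ {0, ..., 6} → 7 starts

Answer: 7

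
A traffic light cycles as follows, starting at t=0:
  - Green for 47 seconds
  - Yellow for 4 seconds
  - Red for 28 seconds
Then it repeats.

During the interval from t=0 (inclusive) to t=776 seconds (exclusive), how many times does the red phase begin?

Cycle = 47+4+28 = 79s
red phase starts at t = k*79 + 51 for k=0,1,2,...
Need k*79+51 < 776 → k < 9.177
k ∈ {0, ..., 9} → 10 starts

Answer: 10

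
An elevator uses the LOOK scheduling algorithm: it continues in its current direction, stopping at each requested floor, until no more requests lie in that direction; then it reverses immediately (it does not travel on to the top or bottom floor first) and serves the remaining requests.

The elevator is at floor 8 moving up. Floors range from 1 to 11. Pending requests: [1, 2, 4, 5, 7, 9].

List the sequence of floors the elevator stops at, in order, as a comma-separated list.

Answer: 9, 7, 5, 4, 2, 1

Derivation:
Current: 8, moving UP
Serve above first (ascending): [9]
Then reverse, serve below (descending): [7, 5, 4, 2, 1]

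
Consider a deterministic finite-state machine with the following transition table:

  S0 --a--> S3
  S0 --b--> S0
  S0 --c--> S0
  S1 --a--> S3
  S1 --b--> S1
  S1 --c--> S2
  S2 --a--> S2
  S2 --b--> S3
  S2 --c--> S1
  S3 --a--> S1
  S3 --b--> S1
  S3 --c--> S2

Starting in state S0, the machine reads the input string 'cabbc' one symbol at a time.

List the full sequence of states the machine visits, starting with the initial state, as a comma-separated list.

Answer: S0, S0, S3, S1, S1, S2

Derivation:
Start: S0
  read 'c': S0 --c--> S0
  read 'a': S0 --a--> S3
  read 'b': S3 --b--> S1
  read 'b': S1 --b--> S1
  read 'c': S1 --c--> S2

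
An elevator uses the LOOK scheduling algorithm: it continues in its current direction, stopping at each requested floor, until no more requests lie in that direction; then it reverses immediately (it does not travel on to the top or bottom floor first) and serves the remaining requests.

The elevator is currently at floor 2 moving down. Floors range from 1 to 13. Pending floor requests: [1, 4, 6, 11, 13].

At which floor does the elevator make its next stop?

Answer: 1

Derivation:
Current floor: 2, direction: down
Requests above: [4, 6, 11, 13]
Requests below: [1]
Moving down and requests lie below → nearest below is max([1]) = 1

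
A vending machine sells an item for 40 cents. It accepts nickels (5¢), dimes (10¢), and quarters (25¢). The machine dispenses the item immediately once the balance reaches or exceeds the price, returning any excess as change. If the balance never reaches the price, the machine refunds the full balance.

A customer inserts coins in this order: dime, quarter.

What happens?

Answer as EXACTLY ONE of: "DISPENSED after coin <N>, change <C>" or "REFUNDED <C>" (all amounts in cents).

Answer: REFUNDED 35

Derivation:
Price: 40¢
Coin 1 (dime, 10¢): balance = 10¢
Coin 2 (quarter, 25¢): balance = 35¢
All coins inserted, balance 35¢ < price 40¢ → REFUND 35¢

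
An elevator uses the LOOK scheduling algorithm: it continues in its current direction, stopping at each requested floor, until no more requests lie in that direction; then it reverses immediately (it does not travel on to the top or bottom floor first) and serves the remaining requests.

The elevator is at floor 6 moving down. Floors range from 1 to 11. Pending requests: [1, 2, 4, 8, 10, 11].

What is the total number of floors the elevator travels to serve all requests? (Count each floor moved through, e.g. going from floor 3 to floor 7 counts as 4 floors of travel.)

Answer: 15

Derivation:
Start at floor 6 moving down, LOOK stop order: [4, 2, 1, 8, 10, 11]
  6 → 4: |4-6| = 2, total = 2
  4 → 2: |2-4| = 2, total = 4
  2 → 1: |1-2| = 1, total = 5
  1 → 8: |8-1| = 7, total = 12
  8 → 10: |10-8| = 2, total = 14
  10 → 11: |11-10| = 1, total = 15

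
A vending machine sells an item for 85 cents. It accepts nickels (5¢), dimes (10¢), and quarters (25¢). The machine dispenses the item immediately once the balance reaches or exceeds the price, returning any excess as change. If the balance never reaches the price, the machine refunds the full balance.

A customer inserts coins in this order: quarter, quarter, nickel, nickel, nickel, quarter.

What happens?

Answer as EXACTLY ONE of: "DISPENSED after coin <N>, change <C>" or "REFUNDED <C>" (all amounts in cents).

Price: 85¢
Coin 1 (quarter, 25¢): balance = 25¢
Coin 2 (quarter, 25¢): balance = 50¢
Coin 3 (nickel, 5¢): balance = 55¢
Coin 4 (nickel, 5¢): balance = 60¢
Coin 5 (nickel, 5¢): balance = 65¢
Coin 6 (quarter, 25¢): balance = 90¢
  → balance >= price → DISPENSE, change = 90 - 85 = 5¢

Answer: DISPENSED after coin 6, change 5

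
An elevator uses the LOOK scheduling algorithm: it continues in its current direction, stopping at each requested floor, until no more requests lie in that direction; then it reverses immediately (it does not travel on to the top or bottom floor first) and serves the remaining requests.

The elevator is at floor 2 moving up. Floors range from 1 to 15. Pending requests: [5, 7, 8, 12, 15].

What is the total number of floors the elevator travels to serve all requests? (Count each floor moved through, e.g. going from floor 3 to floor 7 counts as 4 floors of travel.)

Answer: 13

Derivation:
Start at floor 2 moving up, LOOK stop order: [5, 7, 8, 12, 15]
  2 → 5: |5-2| = 3, total = 3
  5 → 7: |7-5| = 2, total = 5
  7 → 8: |8-7| = 1, total = 6
  8 → 12: |12-8| = 4, total = 10
  12 → 15: |15-12| = 3, total = 13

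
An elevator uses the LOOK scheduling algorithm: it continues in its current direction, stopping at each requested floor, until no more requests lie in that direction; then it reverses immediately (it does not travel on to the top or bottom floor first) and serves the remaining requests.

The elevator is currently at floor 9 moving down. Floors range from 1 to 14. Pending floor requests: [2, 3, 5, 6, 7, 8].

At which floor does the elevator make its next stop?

Answer: 8

Derivation:
Current floor: 9, direction: down
Requests above: []
Requests below: [2, 3, 5, 6, 7, 8]
Moving down and requests lie below → nearest below is max([2, 3, 5, 6, 7, 8]) = 8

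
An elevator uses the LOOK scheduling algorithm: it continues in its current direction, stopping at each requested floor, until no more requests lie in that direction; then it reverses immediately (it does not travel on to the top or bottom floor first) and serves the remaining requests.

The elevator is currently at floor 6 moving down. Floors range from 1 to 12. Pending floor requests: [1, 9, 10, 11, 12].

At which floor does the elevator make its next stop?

Current floor: 6, direction: down
Requests above: [9, 10, 11, 12]
Requests below: [1]
Moving down and requests lie below → nearest below is max([1]) = 1

Answer: 1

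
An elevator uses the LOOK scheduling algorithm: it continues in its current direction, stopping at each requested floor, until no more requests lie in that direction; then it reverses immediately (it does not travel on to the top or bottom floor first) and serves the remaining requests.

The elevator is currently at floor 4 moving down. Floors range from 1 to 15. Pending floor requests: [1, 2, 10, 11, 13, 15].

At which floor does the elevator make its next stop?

Answer: 2

Derivation:
Current floor: 4, direction: down
Requests above: [10, 11, 13, 15]
Requests below: [1, 2]
Moving down and requests lie below → nearest below is max([1, 2]) = 2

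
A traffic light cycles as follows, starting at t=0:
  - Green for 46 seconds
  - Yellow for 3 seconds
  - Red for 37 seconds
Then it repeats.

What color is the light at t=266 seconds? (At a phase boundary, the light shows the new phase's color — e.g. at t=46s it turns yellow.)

Answer: green

Derivation:
Cycle length = 46 + 3 + 37 = 86s
t = 266, phase_t = 266 mod 86 = 8
8 < 46 (green end) → GREEN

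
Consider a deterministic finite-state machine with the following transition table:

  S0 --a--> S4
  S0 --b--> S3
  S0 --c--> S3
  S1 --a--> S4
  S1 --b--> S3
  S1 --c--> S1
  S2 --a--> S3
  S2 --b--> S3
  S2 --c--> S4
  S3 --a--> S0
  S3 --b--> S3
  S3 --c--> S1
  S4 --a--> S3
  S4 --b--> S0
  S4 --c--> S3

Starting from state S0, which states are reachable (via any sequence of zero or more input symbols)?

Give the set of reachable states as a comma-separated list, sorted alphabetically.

BFS from S0:
  visit S0: S0--a-->S4 (new), S0--b-->S3 (new), S0--c-->S3 (seen)
  visit S4: S4--a-->S3 (seen), S4--b-->S0 (seen), S4--c-->S3 (seen)
  visit S3: S3--a-->S0 (seen), S3--b-->S3 (seen), S3--c-->S1 (new)
  visit S1: S1--a-->S4 (seen), S1--b-->S3 (seen), S1--c-->S1 (seen)

Answer: S0, S1, S3, S4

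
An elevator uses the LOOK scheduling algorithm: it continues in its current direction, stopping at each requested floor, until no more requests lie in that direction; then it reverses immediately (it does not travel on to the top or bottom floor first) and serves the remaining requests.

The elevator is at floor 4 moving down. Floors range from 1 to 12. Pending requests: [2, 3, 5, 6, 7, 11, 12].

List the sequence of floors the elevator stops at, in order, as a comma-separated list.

Answer: 3, 2, 5, 6, 7, 11, 12

Derivation:
Current: 4, moving DOWN
Serve below first (descending): [3, 2]
Then reverse, serve above (ascending): [5, 6, 7, 11, 12]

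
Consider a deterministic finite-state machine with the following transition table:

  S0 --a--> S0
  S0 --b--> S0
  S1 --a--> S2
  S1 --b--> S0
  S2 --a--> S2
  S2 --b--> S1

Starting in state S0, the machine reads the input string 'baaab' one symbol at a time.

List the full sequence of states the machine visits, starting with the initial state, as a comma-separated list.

Start: S0
  read 'b': S0 --b--> S0
  read 'a': S0 --a--> S0
  read 'a': S0 --a--> S0
  read 'a': S0 --a--> S0
  read 'b': S0 --b--> S0

Answer: S0, S0, S0, S0, S0, S0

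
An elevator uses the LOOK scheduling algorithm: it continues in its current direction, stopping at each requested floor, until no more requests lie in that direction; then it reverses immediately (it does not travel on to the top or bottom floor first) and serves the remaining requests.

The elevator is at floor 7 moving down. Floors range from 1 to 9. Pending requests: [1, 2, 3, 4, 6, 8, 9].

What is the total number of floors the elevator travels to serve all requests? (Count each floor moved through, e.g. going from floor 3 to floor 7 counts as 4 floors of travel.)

Start at floor 7 moving down, LOOK stop order: [6, 4, 3, 2, 1, 8, 9]
  7 → 6: |6-7| = 1, total = 1
  6 → 4: |4-6| = 2, total = 3
  4 → 3: |3-4| = 1, total = 4
  3 → 2: |2-3| = 1, total = 5
  2 → 1: |1-2| = 1, total = 6
  1 → 8: |8-1| = 7, total = 13
  8 → 9: |9-8| = 1, total = 14

Answer: 14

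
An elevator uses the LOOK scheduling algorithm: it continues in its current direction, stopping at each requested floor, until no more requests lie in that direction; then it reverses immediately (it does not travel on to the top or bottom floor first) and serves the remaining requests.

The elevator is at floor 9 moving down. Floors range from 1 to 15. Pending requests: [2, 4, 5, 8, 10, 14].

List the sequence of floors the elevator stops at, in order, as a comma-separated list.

Current: 9, moving DOWN
Serve below first (descending): [8, 5, 4, 2]
Then reverse, serve above (ascending): [10, 14]

Answer: 8, 5, 4, 2, 10, 14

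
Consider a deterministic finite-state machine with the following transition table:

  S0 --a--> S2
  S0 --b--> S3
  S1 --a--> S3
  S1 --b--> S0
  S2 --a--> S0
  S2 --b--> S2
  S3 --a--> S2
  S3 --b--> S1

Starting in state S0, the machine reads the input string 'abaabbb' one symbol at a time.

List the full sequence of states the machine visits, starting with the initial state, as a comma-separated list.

Answer: S0, S2, S2, S0, S2, S2, S2, S2

Derivation:
Start: S0
  read 'a': S0 --a--> S2
  read 'b': S2 --b--> S2
  read 'a': S2 --a--> S0
  read 'a': S0 --a--> S2
  read 'b': S2 --b--> S2
  read 'b': S2 --b--> S2
  read 'b': S2 --b--> S2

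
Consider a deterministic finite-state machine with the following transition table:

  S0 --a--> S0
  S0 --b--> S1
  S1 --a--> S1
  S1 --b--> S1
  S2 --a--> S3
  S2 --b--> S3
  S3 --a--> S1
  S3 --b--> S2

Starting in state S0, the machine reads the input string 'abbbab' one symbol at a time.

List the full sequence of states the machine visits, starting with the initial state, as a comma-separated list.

Start: S0
  read 'a': S0 --a--> S0
  read 'b': S0 --b--> S1
  read 'b': S1 --b--> S1
  read 'b': S1 --b--> S1
  read 'a': S1 --a--> S1
  read 'b': S1 --b--> S1

Answer: S0, S0, S1, S1, S1, S1, S1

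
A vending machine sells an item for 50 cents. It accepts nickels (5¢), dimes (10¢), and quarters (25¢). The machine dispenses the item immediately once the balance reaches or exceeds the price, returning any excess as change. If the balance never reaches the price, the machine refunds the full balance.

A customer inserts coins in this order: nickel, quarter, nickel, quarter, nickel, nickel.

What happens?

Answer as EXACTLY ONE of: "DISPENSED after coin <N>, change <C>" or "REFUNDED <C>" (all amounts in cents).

Price: 50¢
Coin 1 (nickel, 5¢): balance = 5¢
Coin 2 (quarter, 25¢): balance = 30¢
Coin 3 (nickel, 5¢): balance = 35¢
Coin 4 (quarter, 25¢): balance = 60¢
  → balance >= price → DISPENSE, change = 60 - 50 = 10¢

Answer: DISPENSED after coin 4, change 10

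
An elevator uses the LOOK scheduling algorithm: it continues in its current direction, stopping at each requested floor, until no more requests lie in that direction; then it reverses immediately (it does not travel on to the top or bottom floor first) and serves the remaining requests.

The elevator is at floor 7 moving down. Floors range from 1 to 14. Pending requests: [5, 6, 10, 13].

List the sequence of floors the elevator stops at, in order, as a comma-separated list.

Answer: 6, 5, 10, 13

Derivation:
Current: 7, moving DOWN
Serve below first (descending): [6, 5]
Then reverse, serve above (ascending): [10, 13]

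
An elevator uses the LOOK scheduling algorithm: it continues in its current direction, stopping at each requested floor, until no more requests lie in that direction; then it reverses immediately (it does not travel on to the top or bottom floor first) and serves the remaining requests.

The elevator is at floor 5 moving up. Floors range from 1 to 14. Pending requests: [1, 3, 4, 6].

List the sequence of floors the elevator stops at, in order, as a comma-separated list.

Current: 5, moving UP
Serve above first (ascending): [6]
Then reverse, serve below (descending): [4, 3, 1]

Answer: 6, 4, 3, 1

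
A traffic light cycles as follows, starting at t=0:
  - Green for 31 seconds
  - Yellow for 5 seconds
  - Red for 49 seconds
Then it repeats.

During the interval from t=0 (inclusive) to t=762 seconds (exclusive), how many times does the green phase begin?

Cycle = 31+5+49 = 85s
green phase starts at t = k*85 + 0 for k=0,1,2,...
Need k*85+0 < 762 → k < 8.965
k ∈ {0, ..., 8} → 9 starts

Answer: 9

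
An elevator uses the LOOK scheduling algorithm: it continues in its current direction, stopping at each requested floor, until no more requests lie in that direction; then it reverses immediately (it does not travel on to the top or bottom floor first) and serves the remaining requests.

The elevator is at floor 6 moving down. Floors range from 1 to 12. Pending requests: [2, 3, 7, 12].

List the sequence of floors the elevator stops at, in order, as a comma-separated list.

Answer: 3, 2, 7, 12

Derivation:
Current: 6, moving DOWN
Serve below first (descending): [3, 2]
Then reverse, serve above (ascending): [7, 12]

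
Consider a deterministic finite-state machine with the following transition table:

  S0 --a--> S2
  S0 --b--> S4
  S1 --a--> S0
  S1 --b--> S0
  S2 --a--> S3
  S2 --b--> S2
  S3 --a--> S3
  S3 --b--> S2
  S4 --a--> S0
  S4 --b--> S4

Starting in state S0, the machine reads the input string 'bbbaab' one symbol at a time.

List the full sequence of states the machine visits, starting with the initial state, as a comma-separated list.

Answer: S0, S4, S4, S4, S0, S2, S2

Derivation:
Start: S0
  read 'b': S0 --b--> S4
  read 'b': S4 --b--> S4
  read 'b': S4 --b--> S4
  read 'a': S4 --a--> S0
  read 'a': S0 --a--> S2
  read 'b': S2 --b--> S2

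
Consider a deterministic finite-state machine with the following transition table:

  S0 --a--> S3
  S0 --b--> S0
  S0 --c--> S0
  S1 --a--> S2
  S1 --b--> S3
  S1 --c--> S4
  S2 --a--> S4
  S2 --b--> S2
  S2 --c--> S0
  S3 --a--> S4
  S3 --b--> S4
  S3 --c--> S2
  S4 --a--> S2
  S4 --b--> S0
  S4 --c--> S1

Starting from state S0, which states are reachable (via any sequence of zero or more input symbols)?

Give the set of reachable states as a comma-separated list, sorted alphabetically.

BFS from S0:
  visit S0: S0--a-->S3 (new), S0--b-->S0 (seen), S0--c-->S0 (seen)
  visit S3: S3--a-->S4 (new), S3--b-->S4 (seen), S3--c-->S2 (new)
  visit S4: S4--a-->S2 (seen), S4--b-->S0 (seen), S4--c-->S1 (new)
  visit S2: S2--a-->S4 (seen), S2--b-->S2 (seen), S2--c-->S0 (seen)
  visit S1: S1--a-->S2 (seen), S1--b-->S3 (seen), S1--c-->S4 (seen)

Answer: S0, S1, S2, S3, S4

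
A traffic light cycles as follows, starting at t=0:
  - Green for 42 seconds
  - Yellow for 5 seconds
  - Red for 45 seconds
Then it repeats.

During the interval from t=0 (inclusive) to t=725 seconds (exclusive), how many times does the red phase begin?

Answer: 8

Derivation:
Cycle = 42+5+45 = 92s
red phase starts at t = k*92 + 47 for k=0,1,2,...
Need k*92+47 < 725 → k < 7.370
k ∈ {0, ..., 7} → 8 starts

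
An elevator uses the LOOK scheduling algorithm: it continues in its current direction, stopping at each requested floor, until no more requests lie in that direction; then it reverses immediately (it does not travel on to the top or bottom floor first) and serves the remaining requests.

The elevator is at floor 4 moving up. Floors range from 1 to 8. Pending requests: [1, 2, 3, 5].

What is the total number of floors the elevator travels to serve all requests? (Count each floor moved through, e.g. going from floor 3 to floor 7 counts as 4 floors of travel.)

Start at floor 4 moving up, LOOK stop order: [5, 3, 2, 1]
  4 → 5: |5-4| = 1, total = 1
  5 → 3: |3-5| = 2, total = 3
  3 → 2: |2-3| = 1, total = 4
  2 → 1: |1-2| = 1, total = 5

Answer: 5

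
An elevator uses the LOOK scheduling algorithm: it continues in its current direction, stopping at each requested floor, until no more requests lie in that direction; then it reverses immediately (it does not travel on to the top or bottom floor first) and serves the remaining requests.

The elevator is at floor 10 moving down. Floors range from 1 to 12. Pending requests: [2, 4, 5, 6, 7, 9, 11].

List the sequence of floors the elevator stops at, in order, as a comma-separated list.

Answer: 9, 7, 6, 5, 4, 2, 11

Derivation:
Current: 10, moving DOWN
Serve below first (descending): [9, 7, 6, 5, 4, 2]
Then reverse, serve above (ascending): [11]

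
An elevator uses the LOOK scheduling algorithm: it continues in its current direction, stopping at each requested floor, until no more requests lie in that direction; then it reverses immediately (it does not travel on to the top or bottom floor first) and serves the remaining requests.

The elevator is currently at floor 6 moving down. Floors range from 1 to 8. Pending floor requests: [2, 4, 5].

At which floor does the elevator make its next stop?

Answer: 5

Derivation:
Current floor: 6, direction: down
Requests above: []
Requests below: [2, 4, 5]
Moving down and requests lie below → nearest below is max([2, 4, 5]) = 5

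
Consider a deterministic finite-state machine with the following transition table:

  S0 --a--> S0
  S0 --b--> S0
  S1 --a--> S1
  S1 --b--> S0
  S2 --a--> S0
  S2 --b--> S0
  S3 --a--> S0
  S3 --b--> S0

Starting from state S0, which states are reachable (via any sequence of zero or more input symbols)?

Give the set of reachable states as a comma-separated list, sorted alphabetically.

BFS from S0:
  visit S0: S0--a-->S0 (seen), S0--b-->S0 (seen)

Answer: S0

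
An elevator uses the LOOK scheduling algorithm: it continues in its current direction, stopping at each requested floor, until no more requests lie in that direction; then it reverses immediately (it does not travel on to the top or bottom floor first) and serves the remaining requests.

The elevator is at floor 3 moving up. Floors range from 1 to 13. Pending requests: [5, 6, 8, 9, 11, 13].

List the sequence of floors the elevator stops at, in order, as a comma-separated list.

Answer: 5, 6, 8, 9, 11, 13

Derivation:
Current: 3, moving UP
Serve above first (ascending): [5, 6, 8, 9, 11, 13]
Then reverse, serve below (descending): []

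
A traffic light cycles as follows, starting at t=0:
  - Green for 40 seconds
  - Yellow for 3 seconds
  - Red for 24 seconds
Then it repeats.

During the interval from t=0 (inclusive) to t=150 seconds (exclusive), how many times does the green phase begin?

Answer: 3

Derivation:
Cycle = 40+3+24 = 67s
green phase starts at t = k*67 + 0 for k=0,1,2,...
Need k*67+0 < 150 → k < 2.239
k ∈ {0, ..., 2} → 3 starts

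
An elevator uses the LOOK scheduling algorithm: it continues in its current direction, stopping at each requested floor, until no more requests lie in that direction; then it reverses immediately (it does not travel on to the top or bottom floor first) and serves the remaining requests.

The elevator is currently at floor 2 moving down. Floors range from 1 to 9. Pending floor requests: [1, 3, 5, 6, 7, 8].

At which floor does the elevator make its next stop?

Current floor: 2, direction: down
Requests above: [3, 5, 6, 7, 8]
Requests below: [1]
Moving down and requests lie below → nearest below is max([1]) = 1

Answer: 1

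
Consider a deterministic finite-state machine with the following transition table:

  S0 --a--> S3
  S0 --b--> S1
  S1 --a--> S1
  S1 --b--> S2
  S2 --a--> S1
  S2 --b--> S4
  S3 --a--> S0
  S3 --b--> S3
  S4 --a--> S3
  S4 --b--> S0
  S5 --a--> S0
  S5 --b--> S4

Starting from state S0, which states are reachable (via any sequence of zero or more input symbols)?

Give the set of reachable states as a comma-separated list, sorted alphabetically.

Answer: S0, S1, S2, S3, S4

Derivation:
BFS from S0:
  visit S0: S0--a-->S3 (new), S0--b-->S1 (new)
  visit S3: S3--a-->S0 (seen), S3--b-->S3 (seen)
  visit S1: S1--a-->S1 (seen), S1--b-->S2 (new)
  visit S2: S2--a-->S1 (seen), S2--b-->S4 (new)
  visit S4: S4--a-->S3 (seen), S4--b-->S0 (seen)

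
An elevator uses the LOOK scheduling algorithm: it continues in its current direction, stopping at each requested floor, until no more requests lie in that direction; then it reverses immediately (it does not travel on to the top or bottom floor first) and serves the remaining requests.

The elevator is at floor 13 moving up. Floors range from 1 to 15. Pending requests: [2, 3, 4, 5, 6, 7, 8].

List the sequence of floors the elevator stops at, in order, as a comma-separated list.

Current: 13, moving UP
Serve above first (ascending): []
Then reverse, serve below (descending): [8, 7, 6, 5, 4, 3, 2]

Answer: 8, 7, 6, 5, 4, 3, 2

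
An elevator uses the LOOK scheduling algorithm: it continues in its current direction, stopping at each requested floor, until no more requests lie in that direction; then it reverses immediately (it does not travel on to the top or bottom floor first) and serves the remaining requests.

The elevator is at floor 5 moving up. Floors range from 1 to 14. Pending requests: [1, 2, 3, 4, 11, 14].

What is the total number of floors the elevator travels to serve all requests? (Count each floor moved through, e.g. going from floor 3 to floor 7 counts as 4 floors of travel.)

Start at floor 5 moving up, LOOK stop order: [11, 14, 4, 3, 2, 1]
  5 → 11: |11-5| = 6, total = 6
  11 → 14: |14-11| = 3, total = 9
  14 → 4: |4-14| = 10, total = 19
  4 → 3: |3-4| = 1, total = 20
  3 → 2: |2-3| = 1, total = 21
  2 → 1: |1-2| = 1, total = 22

Answer: 22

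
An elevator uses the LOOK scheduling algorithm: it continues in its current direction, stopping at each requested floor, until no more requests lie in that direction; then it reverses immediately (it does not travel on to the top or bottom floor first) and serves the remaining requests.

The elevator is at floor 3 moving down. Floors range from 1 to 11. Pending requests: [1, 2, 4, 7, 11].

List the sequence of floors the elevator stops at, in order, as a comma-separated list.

Answer: 2, 1, 4, 7, 11

Derivation:
Current: 3, moving DOWN
Serve below first (descending): [2, 1]
Then reverse, serve above (ascending): [4, 7, 11]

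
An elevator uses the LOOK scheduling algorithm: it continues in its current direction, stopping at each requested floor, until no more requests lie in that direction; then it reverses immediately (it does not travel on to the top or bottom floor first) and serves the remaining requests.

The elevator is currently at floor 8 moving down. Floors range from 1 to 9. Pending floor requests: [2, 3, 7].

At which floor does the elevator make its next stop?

Answer: 7

Derivation:
Current floor: 8, direction: down
Requests above: []
Requests below: [2, 3, 7]
Moving down and requests lie below → nearest below is max([2, 3, 7]) = 7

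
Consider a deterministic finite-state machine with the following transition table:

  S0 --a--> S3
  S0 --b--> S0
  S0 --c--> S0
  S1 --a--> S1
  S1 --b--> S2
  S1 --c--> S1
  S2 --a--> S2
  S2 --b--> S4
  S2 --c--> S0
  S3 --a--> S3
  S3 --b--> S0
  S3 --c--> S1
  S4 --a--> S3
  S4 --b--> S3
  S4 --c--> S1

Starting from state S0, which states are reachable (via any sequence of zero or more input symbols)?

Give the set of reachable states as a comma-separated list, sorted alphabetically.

BFS from S0:
  visit S0: S0--a-->S3 (new), S0--b-->S0 (seen), S0--c-->S0 (seen)
  visit S3: S3--a-->S3 (seen), S3--b-->S0 (seen), S3--c-->S1 (new)
  visit S1: S1--a-->S1 (seen), S1--b-->S2 (new), S1--c-->S1 (seen)
  visit S2: S2--a-->S2 (seen), S2--b-->S4 (new), S2--c-->S0 (seen)
  visit S4: S4--a-->S3 (seen), S4--b-->S3 (seen), S4--c-->S1 (seen)

Answer: S0, S1, S2, S3, S4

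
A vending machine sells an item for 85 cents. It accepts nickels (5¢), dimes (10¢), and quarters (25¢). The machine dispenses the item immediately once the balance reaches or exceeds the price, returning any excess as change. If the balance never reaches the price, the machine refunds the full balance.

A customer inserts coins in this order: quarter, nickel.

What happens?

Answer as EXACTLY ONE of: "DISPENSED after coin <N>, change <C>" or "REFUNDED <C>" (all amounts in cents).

Answer: REFUNDED 30

Derivation:
Price: 85¢
Coin 1 (quarter, 25¢): balance = 25¢
Coin 2 (nickel, 5¢): balance = 30¢
All coins inserted, balance 30¢ < price 85¢ → REFUND 30¢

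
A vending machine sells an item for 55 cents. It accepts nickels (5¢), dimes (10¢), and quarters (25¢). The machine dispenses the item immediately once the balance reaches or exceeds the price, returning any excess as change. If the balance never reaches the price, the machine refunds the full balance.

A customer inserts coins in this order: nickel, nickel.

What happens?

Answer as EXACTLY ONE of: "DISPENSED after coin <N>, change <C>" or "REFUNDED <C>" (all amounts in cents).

Answer: REFUNDED 10

Derivation:
Price: 55¢
Coin 1 (nickel, 5¢): balance = 5¢
Coin 2 (nickel, 5¢): balance = 10¢
All coins inserted, balance 10¢ < price 55¢ → REFUND 10¢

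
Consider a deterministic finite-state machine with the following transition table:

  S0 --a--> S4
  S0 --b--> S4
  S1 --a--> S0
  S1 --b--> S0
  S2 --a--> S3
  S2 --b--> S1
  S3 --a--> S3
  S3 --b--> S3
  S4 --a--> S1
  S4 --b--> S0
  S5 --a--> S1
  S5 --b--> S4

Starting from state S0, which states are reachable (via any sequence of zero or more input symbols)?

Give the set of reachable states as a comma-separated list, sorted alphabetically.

Answer: S0, S1, S4

Derivation:
BFS from S0:
  visit S0: S0--a-->S4 (new), S0--b-->S4 (seen)
  visit S4: S4--a-->S1 (new), S4--b-->S0 (seen)
  visit S1: S1--a-->S0 (seen), S1--b-->S0 (seen)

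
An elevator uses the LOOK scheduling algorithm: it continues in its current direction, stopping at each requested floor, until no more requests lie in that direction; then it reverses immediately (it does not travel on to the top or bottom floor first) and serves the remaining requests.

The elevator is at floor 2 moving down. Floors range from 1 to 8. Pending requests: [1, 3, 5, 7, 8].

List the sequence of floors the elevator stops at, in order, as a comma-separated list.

Current: 2, moving DOWN
Serve below first (descending): [1]
Then reverse, serve above (ascending): [3, 5, 7, 8]

Answer: 1, 3, 5, 7, 8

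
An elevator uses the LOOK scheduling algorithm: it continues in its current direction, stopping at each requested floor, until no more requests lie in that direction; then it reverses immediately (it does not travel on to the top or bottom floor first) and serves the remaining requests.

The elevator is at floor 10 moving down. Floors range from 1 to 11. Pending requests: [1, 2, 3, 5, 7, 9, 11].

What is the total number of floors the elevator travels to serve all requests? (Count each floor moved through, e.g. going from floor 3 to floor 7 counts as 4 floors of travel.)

Answer: 19

Derivation:
Start at floor 10 moving down, LOOK stop order: [9, 7, 5, 3, 2, 1, 11]
  10 → 9: |9-10| = 1, total = 1
  9 → 7: |7-9| = 2, total = 3
  7 → 5: |5-7| = 2, total = 5
  5 → 3: |3-5| = 2, total = 7
  3 → 2: |2-3| = 1, total = 8
  2 → 1: |1-2| = 1, total = 9
  1 → 11: |11-1| = 10, total = 19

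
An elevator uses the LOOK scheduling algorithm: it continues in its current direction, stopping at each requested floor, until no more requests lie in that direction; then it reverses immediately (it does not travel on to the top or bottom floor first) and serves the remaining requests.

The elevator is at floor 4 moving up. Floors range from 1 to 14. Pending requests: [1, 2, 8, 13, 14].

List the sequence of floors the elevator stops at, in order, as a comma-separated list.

Answer: 8, 13, 14, 2, 1

Derivation:
Current: 4, moving UP
Serve above first (ascending): [8, 13, 14]
Then reverse, serve below (descending): [2, 1]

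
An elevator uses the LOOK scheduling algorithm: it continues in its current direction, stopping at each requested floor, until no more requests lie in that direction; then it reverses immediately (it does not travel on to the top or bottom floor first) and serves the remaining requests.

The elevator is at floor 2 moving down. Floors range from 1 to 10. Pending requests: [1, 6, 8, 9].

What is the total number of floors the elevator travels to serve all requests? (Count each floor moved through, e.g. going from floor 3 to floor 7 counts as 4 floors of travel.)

Answer: 9

Derivation:
Start at floor 2 moving down, LOOK stop order: [1, 6, 8, 9]
  2 → 1: |1-2| = 1, total = 1
  1 → 6: |6-1| = 5, total = 6
  6 → 8: |8-6| = 2, total = 8
  8 → 9: |9-8| = 1, total = 9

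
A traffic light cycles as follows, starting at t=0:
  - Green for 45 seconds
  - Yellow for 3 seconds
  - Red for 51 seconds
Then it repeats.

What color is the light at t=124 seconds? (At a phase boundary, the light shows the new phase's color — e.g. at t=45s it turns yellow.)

Cycle length = 45 + 3 + 51 = 99s
t = 124, phase_t = 124 mod 99 = 25
25 < 45 (green end) → GREEN

Answer: green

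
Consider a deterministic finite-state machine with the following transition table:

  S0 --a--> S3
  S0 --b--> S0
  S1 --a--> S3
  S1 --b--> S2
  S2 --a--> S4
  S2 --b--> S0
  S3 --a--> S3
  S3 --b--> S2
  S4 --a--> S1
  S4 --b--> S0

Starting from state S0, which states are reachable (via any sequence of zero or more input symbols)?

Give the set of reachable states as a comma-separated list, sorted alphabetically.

BFS from S0:
  visit S0: S0--a-->S3 (new), S0--b-->S0 (seen)
  visit S3: S3--a-->S3 (seen), S3--b-->S2 (new)
  visit S2: S2--a-->S4 (new), S2--b-->S0 (seen)
  visit S4: S4--a-->S1 (new), S4--b-->S0 (seen)
  visit S1: S1--a-->S3 (seen), S1--b-->S2 (seen)

Answer: S0, S1, S2, S3, S4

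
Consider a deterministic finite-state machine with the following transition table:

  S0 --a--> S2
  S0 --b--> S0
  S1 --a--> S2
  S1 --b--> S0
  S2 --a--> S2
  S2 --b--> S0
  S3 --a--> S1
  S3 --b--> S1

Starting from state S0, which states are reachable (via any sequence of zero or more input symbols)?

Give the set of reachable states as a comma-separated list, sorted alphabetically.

BFS from S0:
  visit S0: S0--a-->S2 (new), S0--b-->S0 (seen)
  visit S2: S2--a-->S2 (seen), S2--b-->S0 (seen)

Answer: S0, S2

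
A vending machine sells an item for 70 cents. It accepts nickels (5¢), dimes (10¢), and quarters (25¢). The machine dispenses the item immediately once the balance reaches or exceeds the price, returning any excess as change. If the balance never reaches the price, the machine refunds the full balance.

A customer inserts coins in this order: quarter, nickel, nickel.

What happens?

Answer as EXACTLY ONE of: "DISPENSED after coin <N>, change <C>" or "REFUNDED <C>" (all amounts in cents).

Answer: REFUNDED 35

Derivation:
Price: 70¢
Coin 1 (quarter, 25¢): balance = 25¢
Coin 2 (nickel, 5¢): balance = 30¢
Coin 3 (nickel, 5¢): balance = 35¢
All coins inserted, balance 35¢ < price 70¢ → REFUND 35¢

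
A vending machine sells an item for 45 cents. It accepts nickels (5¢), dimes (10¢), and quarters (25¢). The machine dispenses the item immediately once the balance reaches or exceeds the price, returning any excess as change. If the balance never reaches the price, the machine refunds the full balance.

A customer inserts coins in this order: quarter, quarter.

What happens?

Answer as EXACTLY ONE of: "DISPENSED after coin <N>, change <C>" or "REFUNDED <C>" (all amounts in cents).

Answer: DISPENSED after coin 2, change 5

Derivation:
Price: 45¢
Coin 1 (quarter, 25¢): balance = 25¢
Coin 2 (quarter, 25¢): balance = 50¢
  → balance >= price → DISPENSE, change = 50 - 45 = 5¢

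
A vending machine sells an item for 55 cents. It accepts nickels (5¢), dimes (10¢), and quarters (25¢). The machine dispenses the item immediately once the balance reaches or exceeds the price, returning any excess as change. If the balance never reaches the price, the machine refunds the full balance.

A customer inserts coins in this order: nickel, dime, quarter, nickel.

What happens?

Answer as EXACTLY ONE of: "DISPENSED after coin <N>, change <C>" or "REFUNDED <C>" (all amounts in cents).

Answer: REFUNDED 45

Derivation:
Price: 55¢
Coin 1 (nickel, 5¢): balance = 5¢
Coin 2 (dime, 10¢): balance = 15¢
Coin 3 (quarter, 25¢): balance = 40¢
Coin 4 (nickel, 5¢): balance = 45¢
All coins inserted, balance 45¢ < price 55¢ → REFUND 45¢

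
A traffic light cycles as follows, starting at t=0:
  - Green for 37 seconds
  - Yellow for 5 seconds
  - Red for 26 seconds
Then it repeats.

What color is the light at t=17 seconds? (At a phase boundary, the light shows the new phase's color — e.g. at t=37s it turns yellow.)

Cycle length = 37 + 5 + 26 = 68s
t = 17, phase_t = 17 mod 68 = 17
17 < 37 (green end) → GREEN

Answer: green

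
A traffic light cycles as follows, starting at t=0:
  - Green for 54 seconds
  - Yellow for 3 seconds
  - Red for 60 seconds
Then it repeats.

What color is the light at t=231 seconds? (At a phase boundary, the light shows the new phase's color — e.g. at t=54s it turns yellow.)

Cycle length = 54 + 3 + 60 = 117s
t = 231, phase_t = 231 mod 117 = 114
114 >= 57 → RED

Answer: red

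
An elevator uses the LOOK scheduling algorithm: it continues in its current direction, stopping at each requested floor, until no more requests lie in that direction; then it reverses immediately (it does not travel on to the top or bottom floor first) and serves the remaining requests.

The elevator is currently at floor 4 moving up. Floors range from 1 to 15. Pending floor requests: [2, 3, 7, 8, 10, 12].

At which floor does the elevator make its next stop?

Answer: 7

Derivation:
Current floor: 4, direction: up
Requests above: [7, 8, 10, 12]
Requests below: [2, 3]
Moving up and requests lie above → nearest above is min([7, 8, 10, 12]) = 7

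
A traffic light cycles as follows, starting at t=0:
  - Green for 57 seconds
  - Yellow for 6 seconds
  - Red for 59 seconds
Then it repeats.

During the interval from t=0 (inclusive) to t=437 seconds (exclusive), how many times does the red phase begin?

Cycle = 57+6+59 = 122s
red phase starts at t = k*122 + 63 for k=0,1,2,...
Need k*122+63 < 437 → k < 3.066
k ∈ {0, ..., 3} → 4 starts

Answer: 4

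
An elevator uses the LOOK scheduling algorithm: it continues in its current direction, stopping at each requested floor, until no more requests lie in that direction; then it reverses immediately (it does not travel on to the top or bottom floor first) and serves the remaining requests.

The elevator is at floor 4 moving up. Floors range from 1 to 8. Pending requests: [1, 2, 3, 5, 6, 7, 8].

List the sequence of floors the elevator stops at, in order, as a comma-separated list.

Answer: 5, 6, 7, 8, 3, 2, 1

Derivation:
Current: 4, moving UP
Serve above first (ascending): [5, 6, 7, 8]
Then reverse, serve below (descending): [3, 2, 1]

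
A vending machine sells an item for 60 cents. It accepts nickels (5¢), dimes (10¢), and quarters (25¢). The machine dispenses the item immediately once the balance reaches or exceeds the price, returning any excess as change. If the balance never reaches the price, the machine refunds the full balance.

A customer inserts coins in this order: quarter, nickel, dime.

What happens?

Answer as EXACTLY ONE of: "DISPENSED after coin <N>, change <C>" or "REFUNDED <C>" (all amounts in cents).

Price: 60¢
Coin 1 (quarter, 25¢): balance = 25¢
Coin 2 (nickel, 5¢): balance = 30¢
Coin 3 (dime, 10¢): balance = 40¢
All coins inserted, balance 40¢ < price 60¢ → REFUND 40¢

Answer: REFUNDED 40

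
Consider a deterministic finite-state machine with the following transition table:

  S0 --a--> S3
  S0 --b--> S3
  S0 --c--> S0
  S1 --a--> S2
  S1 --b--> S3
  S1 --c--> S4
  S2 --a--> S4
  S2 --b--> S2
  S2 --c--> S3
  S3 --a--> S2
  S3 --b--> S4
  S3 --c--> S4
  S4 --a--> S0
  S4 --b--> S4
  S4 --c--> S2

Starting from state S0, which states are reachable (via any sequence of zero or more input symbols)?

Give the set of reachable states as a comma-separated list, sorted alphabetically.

Answer: S0, S2, S3, S4

Derivation:
BFS from S0:
  visit S0: S0--a-->S3 (new), S0--b-->S3 (seen), S0--c-->S0 (seen)
  visit S3: S3--a-->S2 (new), S3--b-->S4 (new), S3--c-->S4 (seen)
  visit S2: S2--a-->S4 (seen), S2--b-->S2 (seen), S2--c-->S3 (seen)
  visit S4: S4--a-->S0 (seen), S4--b-->S4 (seen), S4--c-->S2 (seen)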